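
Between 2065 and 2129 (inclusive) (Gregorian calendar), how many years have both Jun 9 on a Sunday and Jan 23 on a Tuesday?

Check each year's weekday for Jun 9 and Jan 23:
  2065: Tue/Fri  2066: Wed/Sat  2067: Thu/Sun  2068: Sat/Mon  2069: Sun/Wed  2070: Mon/Thu  2071: Tue/Fri  2072: Thu/Sat  2073: Fri/Mon  2074: Sat/Tue  2075: Sun/Wed  2076: Tue/Thu  2077: Wed/Sat  2078: Thu/Sun  …(37 more)…  2116: Tue/Thu  2117: Wed/Sat  2118: Thu/Sun  2119: Fri/Mon  2120: Sun/Tue ✓  2121: Mon/Thu  2122: Tue/Fri  2123: Wed/Sat  2124: Fri/Sun  2125: Sat/Tue  2126: Sun/Wed  2127: Mon/Thu  2128: Wed/Fri  2129: Thu/Sun
Both conditions hold in: 2080, 2120 — 2.

2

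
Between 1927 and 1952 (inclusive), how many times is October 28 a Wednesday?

Track October 28's weekday year by year (advancing +1, or +2 across a Feb 29):
  1927: Fri  1928: Sun (+2)  1929: Mon (+1)  1930: Tue (+1)  1931: Wed (+1) ✓
  1932: Fri (+2)  1933: Sat (+1)  1934: Sun (+1)  1935: Mon (+1)  1936: Wed (+2) ✓
  1937: Thu (+1)  1938: Fri (+1)  1939: Sat (+1)  1940: Mon (+2)  1941: Tue (+1)
  1942: Wed (+1) ✓  1943: Thu (+1)  1944: Sat (+2)  1945: Sun (+1)  1946: Mon (+1)
  1947: Tue (+1)  1948: Thu (+2)  1949: Fri (+1)  1950: Sat (+1)  1951: Sun (+1)
  1952: Tue (+2)
Wednesday years: 1931, 1936, 1942 — 3 in total.

3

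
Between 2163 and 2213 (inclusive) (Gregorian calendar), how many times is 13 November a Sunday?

8

Track 13 November's weekday year by year (advancing +1, or +2 across a Feb 29):
  2163: Sun ✓  2164: Tue (+2)  2165: Wed (+1)  2166: Thu (+1)  2167: Fri (+1)
  2168: Sun (+2) ✓  2169: Mon (+1)  2170: Tue (+1)  2171: Wed (+1)  2172: Fri (+2)
  2173: Sat (+1)  2174: Sun (+1) ✓  2175: Mon (+1)  2176: Wed (+2)  … (23 more years) …
  2200: Thu (+1)  2201: Fri (+1)  2202: Sat (+1)  2203: Sun (+1) ✓  2204: Tue (+2)
  2205: Wed (+1)  2206: Thu (+1)  2207: Fri (+1)  2208: Sun (+2) ✓  2209: Mon (+1)
  2210: Tue (+1)  2211: Wed (+1)  2212: Fri (+2)  2213: Sat (+1)
Sunday years: 2163, 2168, 2174, 2185, 2191, 2196, 2203, 2208 — 8 in total.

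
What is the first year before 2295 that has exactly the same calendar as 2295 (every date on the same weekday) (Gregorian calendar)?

2289

Two years share a calendar iff Jan 1 falls on the same weekday and both are leap or both are common. 2295: Jan 1 is Tuesday, common year.
2294: Jan 1 Monday, common
2293: Jan 1 Sunday, common
2292: Jan 1 Friday, leap
2291: Jan 1 Thursday, common
2290: Jan 1 Wednesday, common
2289: Jan 1 Tuesday, common
2289 matches on both conditions.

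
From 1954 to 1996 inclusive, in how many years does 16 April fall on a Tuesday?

Track 16 April's weekday year by year (advancing +1, or +2 across a Feb 29):
  1954: Fri  1955: Sat (+1)  1956: Mon (+2)  1957: Tue (+1) ✓  1958: Wed (+1)
  1959: Thu (+1)  1960: Sat (+2)  1961: Sun (+1)  1962: Mon (+1)  1963: Tue (+1) ✓
  1964: Thu (+2)  1965: Fri (+1)  1966: Sat (+1)  1967: Sun (+1)  … (15 more years) …
  1983: Sat (+1)  1984: Mon (+2)  1985: Tue (+1) ✓  1986: Wed (+1)  1987: Thu (+1)
  1988: Sat (+2)  1989: Sun (+1)  1990: Mon (+1)  1991: Tue (+1) ✓  1992: Thu (+2)
  1993: Fri (+1)  1994: Sat (+1)  1995: Sun (+1)  1996: Tue (+2) ✓
Tuesday years: 1957, 1963, 1968, 1974, 1985, 1991, 1996 — 7 in total.

7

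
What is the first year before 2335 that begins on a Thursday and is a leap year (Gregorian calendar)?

Jan 1 advances by 2 weekdays after a leap year and by 1 after a common year.
2335: Jan 1 is Tuesday.
2334: Monday
2333: Sunday
2332: Friday (leap)
2331: Thursday
2330: Wednesday
2329: Tuesday
2328: Sunday (leap)
2327: Saturday
2326: Friday
2325: Thursday
2324: Tuesday (leap)
2323: Monday
2322: Sunday
2321: Saturday
2320: Thursday (leap)
2320 begins on a Thursday and is a leap year.

2320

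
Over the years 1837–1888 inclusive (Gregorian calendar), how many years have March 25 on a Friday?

Track March 25's weekday year by year (advancing +1, or +2 across a Feb 29):
  1837: Sat  1838: Sun (+1)  1839: Mon (+1)  1840: Wed (+2)  1841: Thu (+1)
  1842: Fri (+1) ✓  1843: Sat (+1)  1844: Mon (+2)  1845: Tue (+1)  1846: Wed (+1)
  1847: Thu (+1)  1848: Sat (+2)  1849: Sun (+1)  1850: Mon (+1)  … (24 more years) …
  1875: Thu (+1)  1876: Sat (+2)  1877: Sun (+1)  1878: Mon (+1)  1879: Tue (+1)
  1880: Thu (+2)  1881: Fri (+1) ✓  1882: Sat (+1)  1883: Sun (+1)  1884: Tue (+2)
  1885: Wed (+1)  1886: Thu (+1)  1887: Fri (+1) ✓  1888: Sun (+2)
Friday years: 1842, 1853, 1859, 1864, 1870, 1881, 1887 — 7 in total.

7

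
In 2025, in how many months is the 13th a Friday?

1

Check the 13th of each month of 2025: Jan 13: Mon, Feb 13: Thu, Mar 13: Thu, Apr 13: Sun, May 13: Tue, Jun 13: Fri, Jul 13: Sun, Aug 13: Wed, Sep 13: Sat, Oct 13: Mon, Nov 13: Thu, Dec 13: Sat.
Friday occurs in June — 1 month.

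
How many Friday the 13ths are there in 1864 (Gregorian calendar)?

Check the 13th of each month of 1864: Jan 13: Wed, Feb 13: Sat, Mar 13: Sun, Apr 13: Wed, May 13: Fri, Jun 13: Mon, Jul 13: Wed, Aug 13: Sat, Sep 13: Tue, Oct 13: Thu, Nov 13: Sun, Dec 13: Tue.
Friday occurs in May — 1 month.

1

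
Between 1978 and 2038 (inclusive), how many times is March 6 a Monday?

9

Track March 6's weekday year by year (advancing +1, or +2 across a Feb 29):
  1978: Mon ✓  1979: Tue (+1)  1980: Thu (+2)  1981: Fri (+1)  1982: Sat (+1)
  1983: Sun (+1)  1984: Tue (+2)  1985: Wed (+1)  1986: Thu (+1)  1987: Fri (+1)
  1988: Sun (+2)  1989: Mon (+1) ✓  1990: Tue (+1)  1991: Wed (+1)  … (33 more years) …
  2025: Thu (+1)  2026: Fri (+1)  2027: Sat (+1)  2028: Mon (+2) ✓  2029: Tue (+1)
  2030: Wed (+1)  2031: Thu (+1)  2032: Sat (+2)  2033: Sun (+1)  2034: Mon (+1) ✓
  2035: Tue (+1)  2036: Thu (+2)  2037: Fri (+1)  2038: Sat (+1)
Monday years: 1978, 1989, 1995, 2000, 2006, 2017, 2023, 2028, 2034 — 9 in total.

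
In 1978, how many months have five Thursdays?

4

A month of length L has five Thursdays iff its first Thursday is on day ≤ L−28 (so day 1–3 in a 31-day month, 1–2 in a 30-day month, day 1 in a leap February).
Checking each month of 1978: Jan starts Sun (31d); Feb starts Wed (28d); Mar starts Wed (31d) ✓; Apr starts Sat (30d); May starts Mon (31d); Jun starts Thu (30d) ✓; Jul starts Sat (31d); Aug starts Tue (31d) ✓; Sep starts Fri (30d); Oct starts Sun (31d); Nov starts Wed (30d) ✓; Dec starts Fri (31d).
Five-Thursday months: March, June, August, November → 4.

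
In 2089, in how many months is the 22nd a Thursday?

2

Check the 22nd of each month of 2089: Jan 22: Sat, Feb 22: Tue, Mar 22: Tue, Apr 22: Fri, May 22: Sun, Jun 22: Wed, Jul 22: Fri, Aug 22: Mon, Sep 22: Thu, Oct 22: Sat, Nov 22: Tue, Dec 22: Thu.
Thursday occurs in September, December — 2 months.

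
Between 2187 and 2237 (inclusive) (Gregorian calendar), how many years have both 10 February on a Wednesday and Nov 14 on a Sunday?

Check each year's weekday for 10 February and Nov 14:
  2187: Sat/Wed  2188: Sun/Fri  2189: Tue/Sat  2190: Wed/Sun ✓  2191: Thu/Mon  2192: Fri/Wed  2193: Sun/Thu  2194: Mon/Fri  2195: Tue/Sat  2196: Wed/Mon  2197: Fri/Tue  2198: Sat/Wed  2199: Sun/Thu  2200: Mon/Fri  …(23 more)…  2224: Tue/Sun  2225: Thu/Mon  2226: Fri/Tue  2227: Sat/Wed  2228: Sun/Fri  2229: Tue/Sat  2230: Wed/Sun ✓  2231: Thu/Mon  2232: Fri/Wed  2233: Sun/Thu  2234: Mon/Fri  2235: Tue/Sat  2236: Wed/Mon  2237: Fri/Tue
Both conditions hold in: 2190, 2202, 2213, 2219, 2230 — 5.

5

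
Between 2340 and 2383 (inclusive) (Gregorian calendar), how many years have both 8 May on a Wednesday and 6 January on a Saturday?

2

Check each year's weekday for 8 May and 6 January:
  2340: Wed/Sat ✓  2341: Thu/Mon  2342: Fri/Tue  2343: Sat/Wed  2344: Mon/Thu  2345: Tue/Sat  2346: Wed/Sun  2347: Thu/Mon  2348: Sat/Tue  2349: Sun/Thu  2350: Mon/Fri  2351: Tue/Sat  2352: Thu/Sun  2353: Fri/Tue  …(16 more)…  2370: Fri/Tue  2371: Sat/Wed  2372: Mon/Thu  2373: Tue/Sat  2374: Wed/Sun  2375: Thu/Mon  2376: Sat/Tue  2377: Sun/Thu  2378: Mon/Fri  2379: Tue/Sat  2380: Thu/Sun  2381: Fri/Tue  2382: Sat/Wed  2383: Sun/Thu
Both conditions hold in: 2340, 2368 — 2.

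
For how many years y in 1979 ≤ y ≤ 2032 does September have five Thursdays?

15

September has 30 days; it has five Thursdays when Thursday falls among the first (month-length − 28) days — i.e. when September 1 is one of Thursday/Wednesday.
September 1 by year: 1979:Sat 1980:Mon 1981:Tue 1982:Wed✓ 1983:Thu✓ 1984:Sat 1985:Sun 1986:Mon 1987:Tue 1988:Thu✓ 1989:Fri 1990:Sat 1991:Sun 1992:Tue 1993:Wed✓ …(24 more)… 2018:Sat 2019:Sun 2020:Tue 2021:Wed✓ 2022:Thu✓ 2023:Fri 2024:Sun 2025:Mon 2026:Tue 2027:Wed✓ 2028:Fri 2029:Sat 2030:Sun 2031:Mon 2032:Wed✓
Years with five Thursdays: 1982, 1983, 1988, 1993, 1994, 1999, 2004, 2005, 2010, 2011, 2016, 2021, 2022, 2027, 2032 → 15.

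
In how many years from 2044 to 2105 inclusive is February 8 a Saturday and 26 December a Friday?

Check each year's weekday for February 8 and 26 December:
  2044: Mon/Mon  2045: Wed/Tue  2046: Thu/Wed  2047: Fri/Thu  2048: Sat/Sat  2049: Mon/Sun  2050: Tue/Mon  2051: Wed/Tue  2052: Thu/Thu  2053: Sat/Fri ✓  2054: Sun/Sat  2055: Mon/Sun  2056: Tue/Tue  2057: Thu/Wed  …(34 more)…  2092: Fri/Fri  2093: Sun/Sat  2094: Mon/Sun  2095: Tue/Mon  2096: Wed/Wed  2097: Fri/Thu  2098: Sat/Fri ✓  2099: Sun/Sat  2100: Mon/Sun  2101: Tue/Mon  2102: Wed/Tue  2103: Thu/Wed  2104: Fri/Fri  2105: Sun/Sat
Both conditions hold in: 2053, 2059, 2070, 2081, 2087, 2098 — 6.

6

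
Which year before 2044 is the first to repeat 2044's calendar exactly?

2016

Two years share a calendar iff Jan 1 falls on the same weekday and both are leap or both are common. 2044: Jan 1 is Friday, leap year.
2043: Jan 1 Thursday, common
2042: Jan 1 Wednesday, common
2041: Jan 1 Tuesday, common
2040: Jan 1 Sunday, leap
2039: Jan 1 Saturday, common
2038: Jan 1 Friday, common
2037: Jan 1 Thursday, common
2036: Jan 1 Tuesday, leap
2035: Jan 1 Monday, common
2034: Jan 1 Sunday, common
2033: Jan 1 Saturday, common
2032: Jan 1 Thursday, leap
2031: Jan 1 Wednesday, common
2030: Jan 1 Tuesday, common
2029: Jan 1 Monday, common
2028: Jan 1 Saturday, leap
2027: Jan 1 Friday, common
2026: Jan 1 Thursday, common
2025: Jan 1 Wednesday, common
2024: Jan 1 Monday, leap
2023: Jan 1 Sunday, common
2022: Jan 1 Saturday, common
2021: Jan 1 Friday, common
2020: Jan 1 Wednesday, leap
2019: Jan 1 Tuesday, common
2018: Jan 1 Monday, common
2017: Jan 1 Sunday, common
2016: Jan 1 Friday, leap
2016 matches on both conditions.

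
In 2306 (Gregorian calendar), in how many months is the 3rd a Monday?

Check the 3rd of each month of 2306: Jan 3: Wed, Feb 3: Sat, Mar 3: Sat, Apr 3: Tue, May 3: Thu, Jun 3: Sun, Jul 3: Tue, Aug 3: Fri, Sep 3: Mon, Oct 3: Wed, Nov 3: Sat, Dec 3: Mon.
Monday occurs in September, December — 2 months.

2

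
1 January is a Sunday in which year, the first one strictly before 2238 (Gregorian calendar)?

2237

From one year to the next, a fixed date's weekday advances by 1, or by 2 when a Feb 29 lies between the two dates.
2238: January 1 is Monday.
2237: Sunday (−1)
1 January falls on a Sunday in 2237.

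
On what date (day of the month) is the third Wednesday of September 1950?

September 1, 1950 is a Friday, so the first Wednesday is the 6th.
The third Wednesday is 6 + 14 = 20.

20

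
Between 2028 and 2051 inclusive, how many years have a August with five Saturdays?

9

August has 31 days; it has five Saturdays when Saturday falls among the first (month-length − 28) days — i.e. when August 1 is one of Saturday/Friday/Thursday.
August 1 by year: 2028:Tue 2029:Wed 2030:Thu✓ 2031:Fri✓ 2032:Sun 2033:Mon 2034:Tue 2035:Wed 2036:Fri✓ 2037:Sat✓ 2038:Sun 2039:Mon 2040:Wed 2041:Thu✓ 2042:Fri✓ 2043:Sat✓ 2044:Mon 2045:Tue 2046:Wed 2047:Thu✓ 2048:Sat✓ 2049:Sun 2050:Mon 2051:Tue
Years with five Saturdays: 2030, 2031, 2036, 2037, 2041, 2042, 2043, 2047, 2048 → 9.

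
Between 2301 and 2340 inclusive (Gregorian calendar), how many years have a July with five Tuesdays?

July has 31 days; it has five Tuesdays when Tuesday falls among the first (month-length − 28) days — i.e. when July 1 is one of Tuesday/Monday/Sunday.
July 1 by year: 2301:Mon✓ 2302:Tue✓ 2303:Wed 2304:Fri 2305:Sat 2306:Sun✓ 2307:Mon✓ 2308:Wed 2309:Thu 2310:Fri 2311:Sat 2312:Mon✓ 2313:Tue✓ 2314:Wed 2315:Thu …(10 more)… 2326:Thu 2327:Fri 2328:Sun✓ 2329:Mon✓ 2330:Tue✓ 2331:Wed 2332:Fri 2333:Sat 2334:Sun✓ 2335:Mon✓ 2336:Wed 2337:Thu 2338:Fri 2339:Sat 2340:Mon✓
Years with five Tuesdays: 2301, 2302, 2306, 2307, 2312, 2313, 2317, 2318, 2319, 2323, 2324, 2328, 2329, 2330, 2334, 2335, 2340 → 17.

17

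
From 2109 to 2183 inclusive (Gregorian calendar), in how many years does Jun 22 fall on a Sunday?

Track Jun 22's weekday year by year (advancing +1, or +2 across a Feb 29):
  2109: Sat  2110: Sun (+1) ✓  2111: Mon (+1)  2112: Wed (+2)  2113: Thu (+1)
  2114: Fri (+1)  2115: Sat (+1)  2116: Mon (+2)  2117: Tue (+1)  2118: Wed (+1)
  2119: Thu (+1)  2120: Sat (+2)  2121: Sun (+1) ✓  2122: Mon (+1)  … (47 more years) …
  2170: Fri (+1)  2171: Sat (+1)  2172: Mon (+2)  2173: Tue (+1)  2174: Wed (+1)
  2175: Thu (+1)  2176: Sat (+2)  2177: Sun (+1) ✓  2178: Mon (+1)  2179: Tue (+1)
  2180: Thu (+2)  2181: Fri (+1)  2182: Sat (+1)  2183: Sun (+1) ✓
Sunday years: 2110, 2121, 2127, 2132, 2138, 2149, 2155, 2160, 2166, 2177, 2183 — 11 in total.

11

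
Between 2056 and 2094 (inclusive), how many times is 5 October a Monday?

Track 5 October's weekday year by year (advancing +1, or +2 across a Feb 29):
  2056: Thu  2057: Fri (+1)  2058: Sat (+1)  2059: Sun (+1)  2060: Tue (+2)
  2061: Wed (+1)  2062: Thu (+1)  2063: Fri (+1)  2064: Sun (+2)  2065: Mon (+1) ✓
  2066: Tue (+1)  2067: Wed (+1)  2068: Fri (+2)  2069: Sat (+1)  … (11 more years) …
  2081: Sun (+1)  2082: Mon (+1) ✓  2083: Tue (+1)  2084: Thu (+2)  2085: Fri (+1)
  2086: Sat (+1)  2087: Sun (+1)  2088: Tue (+2)  2089: Wed (+1)  2090: Thu (+1)
  2091: Fri (+1)  2092: Sun (+2)  2093: Mon (+1) ✓  2094: Tue (+1)
Monday years: 2065, 2071, 2076, 2082, 2093 — 5 in total.

5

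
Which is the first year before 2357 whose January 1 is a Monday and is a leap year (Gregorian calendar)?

Jan 1 advances by 2 weekdays after a leap year and by 1 after a common year.
2357: Jan 1 is Tuesday.
2356: Sunday (leap)
2355: Saturday
2354: Friday
2353: Thursday
2352: Tuesday (leap)
2351: Monday
2350: Sunday
2349: Saturday
2348: Thursday (leap)
2347: Wednesday
2346: Tuesday
2345: Monday
2344: Saturday (leap)
2343: Friday
2342: Thursday
2341: Wednesday
2340: Monday (leap)
2340 begins on a Monday and is a leap year.

2340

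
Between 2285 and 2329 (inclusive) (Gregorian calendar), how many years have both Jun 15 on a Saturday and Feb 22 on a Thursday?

1

Check each year's weekday for Jun 15 and Feb 22:
  2285: Mon/Sun  2286: Tue/Mon  2287: Wed/Tue  2288: Fri/Wed  2289: Sat/Fri  2290: Sun/Sat  2291: Mon/Sun  2292: Wed/Mon  2293: Thu/Wed  2294: Fri/Thu  2295: Sat/Fri  2296: Mon/Sat  2297: Tue/Mon  2298: Wed/Tue  …(17 more)…  2316: Thu/Tue  2317: Fri/Thu  2318: Sat/Fri  2319: Sun/Sat  2320: Tue/Sun  2321: Wed/Tue  2322: Thu/Wed  2323: Fri/Thu  2324: Sun/Fri  2325: Mon/Sun  2326: Tue/Mon  2327: Wed/Tue  2328: Fri/Wed  2329: Sat/Fri
Both conditions hold in: 2312 — 1.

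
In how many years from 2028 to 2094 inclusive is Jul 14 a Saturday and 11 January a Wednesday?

Check each year's weekday for Jul 14 and 11 January:
  2028: Fri/Tue  2029: Sat/Thu  2030: Sun/Fri  2031: Mon/Sat  2032: Wed/Sun  2033: Thu/Tue  2034: Fri/Wed  2035: Sat/Thu  2036: Mon/Fri  2037: Tue/Sun  2038: Wed/Mon  2039: Thu/Tue  2040: Sat/Wed ✓  2041: Sun/Fri  …(39 more)…  2081: Mon/Sat  2082: Tue/Sun  2083: Wed/Mon  2084: Fri/Tue  2085: Sat/Thu  2086: Sun/Fri  2087: Mon/Sat  2088: Wed/Sun  2089: Thu/Tue  2090: Fri/Wed  2091: Sat/Thu  2092: Mon/Fri  2093: Tue/Sun  2094: Wed/Mon
Both conditions hold in: 2040, 2068 — 2.

2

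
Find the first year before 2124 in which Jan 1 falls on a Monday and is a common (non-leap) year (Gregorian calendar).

Jan 1 advances by 2 weekdays after a leap year and by 1 after a common year.
2124: Jan 1 is Saturday (leap).
2123: Friday
2122: Thursday
2121: Wednesday
2120: Monday (leap)
2119: Sunday
2118: Saturday
2117: Friday
2116: Wednesday (leap)
2115: Tuesday
2114: Monday
2114 begins on a Monday and is a common year.

2114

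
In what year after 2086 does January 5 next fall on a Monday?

2088

From one year to the next, a fixed date's weekday advances by 1, or by 2 when a Feb 29 lies between the two dates.
2086: January 5 is Saturday.
2087: Sunday (+1)
2088: Monday (+1)
January 5 falls on a Monday in 2088.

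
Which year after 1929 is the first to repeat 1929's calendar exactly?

Two years share a calendar iff Jan 1 falls on the same weekday and both are leap or both are common. 1929: Jan 1 is Tuesday, common year.
1930: Jan 1 Wednesday, common
1931: Jan 1 Thursday, common
1932: Jan 1 Friday, leap
1933: Jan 1 Sunday, common
1934: Jan 1 Monday, common
1935: Jan 1 Tuesday, common
1935 matches on both conditions.

1935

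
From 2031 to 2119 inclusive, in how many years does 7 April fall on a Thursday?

Track 7 April's weekday year by year (advancing +1, or +2 across a Feb 29):
  2031: Mon  2032: Wed (+2)  2033: Thu (+1) ✓  2034: Fri (+1)  2035: Sat (+1)
  2036: Mon (+2)  2037: Tue (+1)  2038: Wed (+1)  2039: Thu (+1) ✓  2040: Sat (+2)
  2041: Sun (+1)  2042: Mon (+1)  2043: Tue (+1)  2044: Thu (+2) ✓  … (61 more years) …
  2106: Wed (+1)  2107: Thu (+1) ✓  2108: Sat (+2)  2109: Sun (+1)  2110: Mon (+1)
  2111: Tue (+1)  2112: Thu (+2) ✓  2113: Fri (+1)  2114: Sat (+1)  2115: Sun (+1)
  2116: Tue (+2)  2117: Wed (+1)  2118: Thu (+1) ✓  2119: Fri (+1)
Thursday years: 2033, 2039, 2044, 2050, 2061, 2067, 2072, 2078, 2089, 2095, 2101, 2107, 2112, 2118 — 14 in total.

14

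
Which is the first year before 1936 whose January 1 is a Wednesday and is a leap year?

1908

Jan 1 advances by 2 weekdays after a leap year and by 1 after a common year.
1936: Jan 1 is Wednesday (leap).
1935: Tuesday
1934: Monday
1933: Sunday
1932: Friday (leap)
1931: Thursday
1930: Wednesday
1929: Tuesday
1928: Sunday (leap)
1927: Saturday
1926: Friday
1925: Thursday
1924: Tuesday (leap)
1923: Monday
1922: Sunday
1921: Saturday
1920: Thursday (leap)
1919: Wednesday
1918: Tuesday
1917: Monday
1916: Saturday (leap)
1915: Friday
1914: Thursday
1913: Wednesday
1912: Monday (leap)
1911: Sunday
1910: Saturday
1909: Friday
1908: Wednesday (leap)
1908 begins on a Wednesday and is a leap year.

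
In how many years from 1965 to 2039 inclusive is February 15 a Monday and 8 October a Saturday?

2

Check each year's weekday for February 15 and 8 October:
  1965: Mon/Fri  1966: Tue/Sat  1967: Wed/Sun  1968: Thu/Tue  1969: Sat/Wed  1970: Sun/Thu  1971: Mon/Fri  1972: Tue/Sun  1973: Thu/Mon  1974: Fri/Tue  1975: Sat/Wed  1976: Sun/Fri  1977: Tue/Sat  1978: Wed/Sun  …(47 more)…  2026: Sun/Thu  2027: Mon/Fri  2028: Tue/Sun  2029: Thu/Mon  2030: Fri/Tue  2031: Sat/Wed  2032: Sun/Fri  2033: Tue/Sat  2034: Wed/Sun  2035: Thu/Mon  2036: Fri/Wed  2037: Sun/Thu  2038: Mon/Fri  2039: Tue/Sat
Both conditions hold in: 1988, 2016 — 2.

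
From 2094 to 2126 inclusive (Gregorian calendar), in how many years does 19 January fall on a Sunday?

Track 19 January's weekday year by year (advancing +1, or +2 across a Feb 29):
  2094: Tue  2095: Wed (+1)  2096: Thu (+1)  2097: Sat (+2)  2098: Sun (+1) ✓
  2099: Mon (+1)  2100: Tue (+1)  2101: Wed (+1)  2102: Thu (+1)  2103: Fri (+1)
  2104: Sat (+1)  2105: Mon (+2)  2106: Tue (+1)  2107: Wed (+1)  … (5 more years) …
  2113: Thu (+2)  2114: Fri (+1)  2115: Sat (+1)  2116: Sun (+1) ✓  2117: Tue (+2)
  2118: Wed (+1)  2119: Thu (+1)  2120: Fri (+1)  2121: Sun (+2) ✓  2122: Mon (+1)
  2123: Tue (+1)  2124: Wed (+1)  2125: Fri (+2)  2126: Sat (+1)
Sunday years: 2098, 2110, 2116, 2121 — 4 in total.

4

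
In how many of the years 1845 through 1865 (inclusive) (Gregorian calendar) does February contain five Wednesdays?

February has 28 days (29 in leap years); it has five Wednesdays when Wednesday falls among the first (month-length − 28) days — i.e. when February 1 is Wednesday in a leap year (never in a common year).
February 1 by year: 1845:Sat 1846:Sun 1847:Mon 1848:Tue 1849:Thu 1850:Fri 1851:Sat 1852:Sun 1853:Tue 1854:Wed 1855:Thu 1856:Fri 1857:Sun 1858:Mon 1859:Tue 1860:Wed✓ 1861:Fri 1862:Sat 1863:Sun 1864:Mon 1865:Wed
Years with five Wednesdays: 1860 → 1.

1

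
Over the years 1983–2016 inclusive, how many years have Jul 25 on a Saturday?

5

Track Jul 25's weekday year by year (advancing +1, or +2 across a Feb 29):
  1983: Mon  1984: Wed (+2)  1985: Thu (+1)  1986: Fri (+1)  1987: Sat (+1) ✓
  1988: Mon (+2)  1989: Tue (+1)  1990: Wed (+1)  1991: Thu (+1)  1992: Sat (+2) ✓
  1993: Sun (+1)  1994: Mon (+1)  1995: Tue (+1)  1996: Thu (+2)  … (6 more years) …
  2003: Fri (+1)  2004: Sun (+2)  2005: Mon (+1)  2006: Tue (+1)  2007: Wed (+1)
  2008: Fri (+2)  2009: Sat (+1) ✓  2010: Sun (+1)  2011: Mon (+1)  2012: Wed (+2)
  2013: Thu (+1)  2014: Fri (+1)  2015: Sat (+1) ✓  2016: Mon (+2)
Saturday years: 1987, 1992, 1998, 2009, 2015 — 5 in total.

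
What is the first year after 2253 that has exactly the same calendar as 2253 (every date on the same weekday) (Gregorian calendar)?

2259

Two years share a calendar iff Jan 1 falls on the same weekday and both are leap or both are common. 2253: Jan 1 is Saturday, common year.
2254: Jan 1 Sunday, common
2255: Jan 1 Monday, common
2256: Jan 1 Tuesday, leap
2257: Jan 1 Thursday, common
2258: Jan 1 Friday, common
2259: Jan 1 Saturday, common
2259 matches on both conditions.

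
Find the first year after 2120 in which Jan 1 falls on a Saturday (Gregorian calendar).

2124

Jan 1 advances by 2 weekdays after a leap year and by 1 after a common year.
2120: Jan 1 is Monday (leap).
2121: Wednesday
2122: Thursday
2123: Friday
2124: Saturday (leap)
2124 begins on a Saturday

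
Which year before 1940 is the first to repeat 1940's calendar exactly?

Two years share a calendar iff Jan 1 falls on the same weekday and both are leap or both are common. 1940: Jan 1 is Monday, leap year.
1939: Jan 1 Sunday, common
1938: Jan 1 Saturday, common
1937: Jan 1 Friday, common
1936: Jan 1 Wednesday, leap
1935: Jan 1 Tuesday, common
1934: Jan 1 Monday, common
1933: Jan 1 Sunday, common
1932: Jan 1 Friday, leap
1931: Jan 1 Thursday, common
1930: Jan 1 Wednesday, common
1929: Jan 1 Tuesday, common
1928: Jan 1 Sunday, leap
1927: Jan 1 Saturday, common
1926: Jan 1 Friday, common
1925: Jan 1 Thursday, common
1924: Jan 1 Tuesday, leap
1923: Jan 1 Monday, common
1922: Jan 1 Sunday, common
1921: Jan 1 Saturday, common
1920: Jan 1 Thursday, leap
1919: Jan 1 Wednesday, common
1918: Jan 1 Tuesday, common
1917: Jan 1 Monday, common
1916: Jan 1 Saturday, leap
1915: Jan 1 Friday, common
1914: Jan 1 Thursday, common
1913: Jan 1 Wednesday, common
1912: Jan 1 Monday, leap
1912 matches on both conditions.

1912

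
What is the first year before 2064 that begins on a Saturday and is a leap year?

2056

Jan 1 advances by 2 weekdays after a leap year and by 1 after a common year.
2064: Jan 1 is Tuesday (leap).
2063: Monday
2062: Sunday
2061: Saturday
2060: Thursday (leap)
2059: Wednesday
2058: Tuesday
2057: Monday
2056: Saturday (leap)
2056 begins on a Saturday and is a leap year.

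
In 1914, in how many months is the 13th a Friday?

3

Check the 13th of each month of 1914: Jan 13: Tue, Feb 13: Fri, Mar 13: Fri, Apr 13: Mon, May 13: Wed, Jun 13: Sat, Jul 13: Mon, Aug 13: Thu, Sep 13: Sun, Oct 13: Tue, Nov 13: Fri, Dec 13: Sun.
Friday occurs in February, March, November — 3 months.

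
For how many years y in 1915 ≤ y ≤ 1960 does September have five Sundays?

September has 30 days; it has five Sundays when Sunday falls among the first (month-length − 28) days — i.e. when September 1 is one of Sunday/Saturday.
September 1 by year: 1915:Wed 1916:Fri 1917:Sat✓ 1918:Sun✓ 1919:Mon 1920:Wed 1921:Thu 1922:Fri 1923:Sat✓ 1924:Mon 1925:Tue 1926:Wed 1927:Thu 1928:Sat✓ 1929:Sun✓ …(16 more)… 1946:Sun✓ 1947:Mon 1948:Wed 1949:Thu 1950:Fri 1951:Sat✓ 1952:Mon 1953:Tue 1954:Wed 1955:Thu 1956:Sat✓ 1957:Sun✓ 1958:Mon 1959:Tue 1960:Thu
Years with five Sundays: 1917, 1918, 1923, 1928, 1929, 1934, 1935, 1940, 1945, 1946, 1951, 1956, 1957 → 13.

13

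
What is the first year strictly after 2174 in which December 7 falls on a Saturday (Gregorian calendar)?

2176

From one year to the next, a fixed date's weekday advances by 1, or by 2 when a Feb 29 lies between the two dates.
2174: December 7 is Wednesday.
2175: Thursday (+1)
2176: Saturday (+2)
December 7 falls on a Saturday in 2176.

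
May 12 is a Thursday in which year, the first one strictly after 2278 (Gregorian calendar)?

2281

From one year to the next, a fixed date's weekday advances by 1, or by 2 when a Feb 29 lies between the two dates.
2278: May 12 is Sunday.
2279: Monday (+1)
2280: Wednesday (+2)
2281: Thursday (+1)
May 12 falls on a Thursday in 2281.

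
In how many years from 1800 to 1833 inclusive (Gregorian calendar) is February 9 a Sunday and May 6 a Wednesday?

1

Check each year's weekday for February 9 and May 6:
  1800: Sun/Tue  1801: Mon/Wed  1802: Tue/Thu  1803: Wed/Fri  1804: Thu/Sun  1805: Sat/Mon  1806: Sun/Tue  1807: Mon/Wed  1808: Tue/Fri  1809: Thu/Sat  1810: Fri/Sun  1811: Sat/Mon  1812: Sun/Wed ✓  1813: Tue/Thu  …(6 more)…  1820: Wed/Sat  1821: Fri/Sun  1822: Sat/Mon  1823: Sun/Tue  1824: Mon/Thu  1825: Wed/Fri  1826: Thu/Sat  1827: Fri/Sun  1828: Sat/Tue  1829: Mon/Wed  1830: Tue/Thu  1831: Wed/Fri  1832: Thu/Sun  1833: Sat/Mon
Both conditions hold in: 1812 — 1.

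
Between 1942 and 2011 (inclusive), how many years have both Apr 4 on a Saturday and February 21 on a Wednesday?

Check each year's weekday for Apr 4 and February 21:
  1942: Sat/Sat  1943: Sun/Sun  1944: Tue/Mon  1945: Wed/Wed  1946: Thu/Thu  1947: Fri/Fri  1948: Sun/Sat  1949: Mon/Mon  1950: Tue/Tue  1951: Wed/Wed  1952: Fri/Thu  1953: Sat/Sat  1954: Sun/Sun  1955: Mon/Mon  …(42 more)…  1998: Sat/Sat  1999: Sun/Sun  2000: Tue/Mon  2001: Wed/Wed  2002: Thu/Thu  2003: Fri/Fri  2004: Sun/Sat  2005: Mon/Mon  2006: Tue/Tue  2007: Wed/Wed  2008: Fri/Thu  2009: Sat/Sat  2010: Sun/Sun  2011: Mon/Mon
Both conditions hold in: no year — 0.

0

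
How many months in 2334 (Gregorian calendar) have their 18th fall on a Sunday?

3

Check the 18th of each month of 2334: Jan 18: Thu, Feb 18: Sun, Mar 18: Sun, Apr 18: Wed, May 18: Fri, Jun 18: Mon, Jul 18: Wed, Aug 18: Sat, Sep 18: Tue, Oct 18: Thu, Nov 18: Sun, Dec 18: Tue.
Sunday occurs in February, March, November — 3 months.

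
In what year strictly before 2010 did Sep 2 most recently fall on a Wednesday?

From one year to the next, a fixed date's weekday advances by 1, or by 2 when a Feb 29 lies between the two dates.
2010: September 2 is Thursday.
2009: Wednesday (−1)
Sep 2 falls on a Wednesday in 2009.

2009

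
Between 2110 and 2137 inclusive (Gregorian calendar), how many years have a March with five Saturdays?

12

March has 31 days; it has five Saturdays when Saturday falls among the first (month-length − 28) days — i.e. when March 1 is one of Saturday/Friday/Thursday.
March 1 by year: 2110:Sat✓ 2111:Sun 2112:Tue 2113:Wed 2114:Thu✓ 2115:Fri✓ 2116:Sun 2117:Mon 2118:Tue 2119:Wed 2120:Fri✓ 2121:Sat✓ 2122:Sun 2123:Mon 2124:Wed 2125:Thu✓ 2126:Fri✓ 2127:Sat✓ 2128:Mon 2129:Tue 2130:Wed 2131:Thu✓ 2132:Sat✓ 2133:Sun 2134:Mon 2135:Tue 2136:Thu✓ 2137:Fri✓
Years with five Saturdays: 2110, 2114, 2115, 2120, 2121, 2125, 2126, 2127, 2131, 2132, 2136, 2137 → 12.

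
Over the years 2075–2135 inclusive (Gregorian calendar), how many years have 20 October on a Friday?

Track 20 October's weekday year by year (advancing +1, or +2 across a Feb 29):
  2075: Sun  2076: Tue (+2)  2077: Wed (+1)  2078: Thu (+1)  2079: Fri (+1) ✓
  2080: Sun (+2)  2081: Mon (+1)  2082: Tue (+1)  2083: Wed (+1)  2084: Fri (+2) ✓
  2085: Sat (+1)  2086: Sun (+1)  2087: Mon (+1)  2088: Wed (+2)  … (33 more years) …
  2122: Tue (+1)  2123: Wed (+1)  2124: Fri (+2) ✓  2125: Sat (+1)  2126: Sun (+1)
  2127: Mon (+1)  2128: Wed (+2)  2129: Thu (+1)  2130: Fri (+1) ✓  2131: Sat (+1)
  2132: Mon (+2)  2133: Tue (+1)  2134: Wed (+1)  2135: Thu (+1)
Friday years: 2079, 2084, 2090, 2102, 2113, 2119, 2124, 2130 — 8 in total.

8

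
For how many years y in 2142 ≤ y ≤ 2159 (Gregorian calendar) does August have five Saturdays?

7

August has 31 days; it has five Saturdays when Saturday falls among the first (month-length − 28) days — i.e. when August 1 is one of Saturday/Friday/Thursday.
August 1 by year: 2142:Wed 2143:Thu✓ 2144:Sat✓ 2145:Sun 2146:Mon 2147:Tue 2148:Thu✓ 2149:Fri✓ 2150:Sat✓ 2151:Sun 2152:Tue 2153:Wed 2154:Thu✓ 2155:Fri✓ 2156:Sun 2157:Mon 2158:Tue 2159:Wed
Years with five Saturdays: 2143, 2144, 2148, 2149, 2150, 2154, 2155 → 7.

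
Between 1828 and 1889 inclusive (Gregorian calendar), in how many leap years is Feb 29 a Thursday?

Leap years in 1828–1889: 16 of them.
Feb 29 weekday advances by 5 (mod 7) from one leap year to the next four years later (or differs when a century non-leap intervenes).
Leap-day weekdays: 1828:Fri 1832:Wed 1836:Mon 1840:Sat 1844:Thu✓ 1848:Tue 1852:Sun 1856:Fri 1860:Wed 1864:Mon 1868:Sat 1872:Thu✓ 1876:Tue 1880:Sun 1884:Fri 1888:Wed
Thursday: 1844, 1872 → 2.

2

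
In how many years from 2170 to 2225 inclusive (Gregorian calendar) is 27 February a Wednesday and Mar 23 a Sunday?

1

Check each year's weekday for 27 February and Mar 23:
  2170: Tue/Fri  2171: Wed/Sat  2172: Thu/Mon  2173: Sat/Tue  2174: Sun/Wed  2175: Mon/Thu  2176: Tue/Sat  2177: Thu/Sun  2178: Fri/Mon  2179: Sat/Tue  2180: Sun/Thu  2181: Tue/Fri  2182: Wed/Sat  2183: Thu/Sun  …(28 more)…  2212: Thu/Mon  2213: Sat/Tue  2214: Sun/Wed  2215: Mon/Thu  2216: Tue/Sat  2217: Thu/Sun  2218: Fri/Mon  2219: Sat/Tue  2220: Sun/Thu  2221: Tue/Fri  2222: Wed/Sat  2223: Thu/Sun  2224: Fri/Tue  2225: Sun/Wed
Both conditions hold in: 2188 — 1.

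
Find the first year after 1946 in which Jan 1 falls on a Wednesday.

Jan 1 advances by 2 weekdays after a leap year and by 1 after a common year.
1946: Jan 1 is Tuesday.
1947: Wednesday
1947 begins on a Wednesday

1947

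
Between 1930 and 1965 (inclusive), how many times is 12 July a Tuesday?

Track 12 July's weekday year by year (advancing +1, or +2 across a Feb 29):
  1930: Sat  1931: Sun (+1)  1932: Tue (+2) ✓  1933: Wed (+1)  1934: Thu (+1)
  1935: Fri (+1)  1936: Sun (+2)  1937: Mon (+1)  1938: Tue (+1) ✓  1939: Wed (+1)
  1940: Fri (+2)  1941: Sat (+1)  1942: Sun (+1)  1943: Mon (+1)  … (8 more years) …
  1952: Sat (+2)  1953: Sun (+1)  1954: Mon (+1)  1955: Tue (+1) ✓  1956: Thu (+2)
  1957: Fri (+1)  1958: Sat (+1)  1959: Sun (+1)  1960: Tue (+2) ✓  1961: Wed (+1)
  1962: Thu (+1)  1963: Fri (+1)  1964: Sun (+2)  1965: Mon (+1)
Tuesday years: 1932, 1938, 1949, 1955, 1960 — 5 in total.

5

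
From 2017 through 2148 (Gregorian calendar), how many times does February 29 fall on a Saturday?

5

Leap years in 2017–2148: 32 of them.
Feb 29 weekday advances by 5 (mod 7) from one leap year to the next four years later (or differs when a century non-leap intervenes).
Leap-day weekdays: 2020:Sat✓ 2024:Thu 2028:Tue 2032:Sun 2036:Fri 2040:Wed 2044:Mon 2048:Sat✓ 2052:Thu 2056:Tue 2060:Sun 2064:Fri 2068:Wed …(6 more)… 2096:Wed 2104:Fri 2108:Wed 2112:Mon 2116:Sat✓ 2120:Thu 2124:Tue 2128:Sun 2132:Fri 2136:Wed 2140:Mon 2144:Sat✓ 2148:Thu
Saturday: 2020, 2048, 2076, 2116, 2144 → 5.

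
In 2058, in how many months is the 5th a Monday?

1

Check the 5th of each month of 2058: Jan 5: Sat, Feb 5: Tue, Mar 5: Tue, Apr 5: Fri, May 5: Sun, Jun 5: Wed, Jul 5: Fri, Aug 5: Mon, Sep 5: Thu, Oct 5: Sat, Nov 5: Tue, Dec 5: Thu.
Monday occurs in August — 1 month.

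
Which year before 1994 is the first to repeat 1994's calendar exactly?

1983

Two years share a calendar iff Jan 1 falls on the same weekday and both are leap or both are common. 1994: Jan 1 is Saturday, common year.
1993: Jan 1 Friday, common
1992: Jan 1 Wednesday, leap
1991: Jan 1 Tuesday, common
1990: Jan 1 Monday, common
1989: Jan 1 Sunday, common
1988: Jan 1 Friday, leap
1987: Jan 1 Thursday, common
1986: Jan 1 Wednesday, common
1985: Jan 1 Tuesday, common
1984: Jan 1 Sunday, leap
1983: Jan 1 Saturday, common
1983 matches on both conditions.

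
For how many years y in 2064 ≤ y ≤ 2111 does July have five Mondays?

18

July has 31 days; it has five Mondays when Monday falls among the first (month-length − 28) days — i.e. when July 1 is one of Monday/Sunday/Saturday.
July 1 by year: 2064:Tue 2065:Wed 2066:Thu 2067:Fri 2068:Sun✓ 2069:Mon✓ 2070:Tue 2071:Wed 2072:Fri 2073:Sat✓ 2074:Sun✓ 2075:Mon✓ 2076:Wed 2077:Thu 2078:Fri …(18 more)… 2097:Mon✓ 2098:Tue 2099:Wed 2100:Thu 2101:Fri 2102:Sat✓ 2103:Sun✓ 2104:Tue 2105:Wed 2106:Thu 2107:Fri 2108:Sun✓ 2109:Mon✓ 2110:Tue 2111:Wed
Years with five Mondays: 2068, 2069, 2073, 2074, 2075, 2079, 2080, 2084, 2085, 2086, 2090, 2091, 2096, 2097, 2102, 2103, 2108, 2109 → 18.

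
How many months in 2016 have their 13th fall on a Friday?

1

Check the 13th of each month of 2016: Jan 13: Wed, Feb 13: Sat, Mar 13: Sun, Apr 13: Wed, May 13: Fri, Jun 13: Mon, Jul 13: Wed, Aug 13: Sat, Sep 13: Tue, Oct 13: Thu, Nov 13: Sun, Dec 13: Tue.
Friday occurs in May — 1 month.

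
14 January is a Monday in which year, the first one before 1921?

From one year to the next, a fixed date's weekday advances by 1, or by 2 when a Feb 29 lies between the two dates.
1921: January 14 is Friday.
1920: Wednesday (−2)
1919: Tuesday (−1)
1918: Monday (−1)
14 January falls on a Monday in 1918.

1918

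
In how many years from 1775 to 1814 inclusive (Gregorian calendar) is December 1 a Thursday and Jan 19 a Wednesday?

Check each year's weekday for December 1 and Jan 19:
  1775: Fri/Thu  1776: Sun/Fri  1777: Mon/Sun  1778: Tue/Mon  1779: Wed/Tue  1780: Fri/Wed  1781: Sat/Fri  1782: Sun/Sat  1783: Mon/Sun  1784: Wed/Mon  1785: Thu/Wed ✓  1786: Fri/Thu  1787: Sat/Fri  1788: Mon/Sat  …(12 more)…  1801: Tue/Mon  1802: Wed/Tue  1803: Thu/Wed ✓  1804: Sat/Thu  1805: Sun/Sat  1806: Mon/Sun  1807: Tue/Mon  1808: Thu/Tue  1809: Fri/Thu  1810: Sat/Fri  1811: Sun/Sat  1812: Tue/Sun  1813: Wed/Tue  1814: Thu/Wed ✓
Both conditions hold in: 1785, 1791, 1803, 1814 — 4.

4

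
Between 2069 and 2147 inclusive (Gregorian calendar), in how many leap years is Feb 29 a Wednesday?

3

Leap years in 2069–2147: 18 of them.
Feb 29 weekday advances by 5 (mod 7) from one leap year to the next four years later (or differs when a century non-leap intervenes).
Leap-day weekdays: 2072:Mon 2076:Sat 2080:Thu 2084:Tue 2088:Sun 2092:Fri 2096:Wed✓ 2104:Fri 2108:Wed✓ 2112:Mon 2116:Sat 2120:Thu 2124:Tue 2128:Sun 2132:Fri 2136:Wed✓ 2140:Mon 2144:Sat
Wednesday: 2096, 2108, 2136 → 3.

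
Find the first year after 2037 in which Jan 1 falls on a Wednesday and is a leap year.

Jan 1 advances by 2 weekdays after a leap year and by 1 after a common year.
2037: Jan 1 is Thursday.
2038: Friday
2039: Saturday
2040: Sunday (leap)
2041: Tuesday
2042: Wednesday
2043: Thursday
2044: Friday (leap)
2045: Sunday
2046: Monday
2047: Tuesday
2048: Wednesday (leap)
2048 begins on a Wednesday and is a leap year.

2048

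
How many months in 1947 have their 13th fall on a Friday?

1

Check the 13th of each month of 1947: Jan 13: Mon, Feb 13: Thu, Mar 13: Thu, Apr 13: Sun, May 13: Tue, Jun 13: Fri, Jul 13: Sun, Aug 13: Wed, Sep 13: Sat, Oct 13: Mon, Nov 13: Thu, Dec 13: Sat.
Friday occurs in June — 1 month.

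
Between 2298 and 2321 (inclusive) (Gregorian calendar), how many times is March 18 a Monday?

4

Track March 18's weekday year by year (advancing +1, or +2 across a Feb 29):
  2298: Fri  2299: Sat (+1)  2300: Sun (+1)  2301: Mon (+1) ✓  2302: Tue (+1)
  2303: Wed (+1)  2304: Fri (+2)  2305: Sat (+1)  2306: Sun (+1)  2307: Mon (+1) ✓
  2308: Wed (+2)  2309: Thu (+1)  2310: Fri (+1)  2311: Sat (+1)  2312: Mon (+2) ✓
  2313: Tue (+1)  2314: Wed (+1)  2315: Thu (+1)  2316: Sat (+2)  2317: Sun (+1)
  2318: Mon (+1) ✓  2319: Tue (+1)  2320: Thu (+2)  2321: Fri (+1)
Monday years: 2301, 2307, 2312, 2318 — 4 in total.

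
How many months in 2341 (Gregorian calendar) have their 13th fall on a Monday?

2

Check the 13th of each month of 2341: Jan 13: Mon, Feb 13: Thu, Mar 13: Thu, Apr 13: Sun, May 13: Tue, Jun 13: Fri, Jul 13: Sun, Aug 13: Wed, Sep 13: Sat, Oct 13: Mon, Nov 13: Thu, Dec 13: Sat.
Monday occurs in January, October — 2 months.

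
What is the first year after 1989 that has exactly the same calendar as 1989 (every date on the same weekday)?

1995

Two years share a calendar iff Jan 1 falls on the same weekday and both are leap or both are common. 1989: Jan 1 is Sunday, common year.
1990: Jan 1 Monday, common
1991: Jan 1 Tuesday, common
1992: Jan 1 Wednesday, leap
1993: Jan 1 Friday, common
1994: Jan 1 Saturday, common
1995: Jan 1 Sunday, common
1995 matches on both conditions.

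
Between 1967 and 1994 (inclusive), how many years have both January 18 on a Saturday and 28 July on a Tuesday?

Check each year's weekday for January 18 and 28 July:
  1967: Wed/Fri  1968: Thu/Sun  1969: Sat/Mon  1970: Sun/Tue  1971: Mon/Wed  1972: Tue/Fri  1973: Thu/Sat  1974: Fri/Sun  1975: Sat/Mon  1976: Sun/Wed  1977: Tue/Thu  1978: Wed/Fri  1979: Thu/Sat  1980: Fri/Mon  1981: Sun/Tue  1982: Mon/Wed  1983: Tue/Thu  1984: Wed/Sat  1985: Fri/Sun  1986: Sat/Mon  1987: Sun/Tue  1988: Mon/Thu  1989: Wed/Fri  1990: Thu/Sat  1991: Fri/Sun  1992: Sat/Tue ✓  1993: Mon/Wed  1994: Tue/Thu
Both conditions hold in: 1992 — 1.

1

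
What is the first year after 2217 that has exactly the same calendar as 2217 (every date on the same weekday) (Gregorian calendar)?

2223

Two years share a calendar iff Jan 1 falls on the same weekday and both are leap or both are common. 2217: Jan 1 is Wednesday, common year.
2218: Jan 1 Thursday, common
2219: Jan 1 Friday, common
2220: Jan 1 Saturday, leap
2221: Jan 1 Monday, common
2222: Jan 1 Tuesday, common
2223: Jan 1 Wednesday, common
2223 matches on both conditions.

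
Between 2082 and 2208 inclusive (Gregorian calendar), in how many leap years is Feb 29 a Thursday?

3

Leap years in 2082–2208: 30 of them.
Feb 29 weekday advances by 5 (mod 7) from one leap year to the next four years later (or differs when a century non-leap intervenes).
Leap-day weekdays: 2084:Tue 2088:Sun 2092:Fri 2096:Wed 2104:Fri 2108:Wed 2112:Mon 2116:Sat 2120:Thu✓ 2124:Tue 2128:Sun 2132:Fri 2136:Wed …(4 more)… 2156:Sun 2160:Fri 2164:Wed 2168:Mon 2172:Sat 2176:Thu✓ 2180:Tue 2184:Sun 2188:Fri 2192:Wed 2196:Mon 2204:Wed 2208:Mon
Thursday: 2120, 2148, 2176 → 3.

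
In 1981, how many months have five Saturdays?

4

A month of length L has five Saturdays iff its first Saturday is on day ≤ L−28 (so day 1–3 in a 31-day month, 1–2 in a 30-day month, day 1 in a leap February).
Checking each month of 1981: Jan starts Thu (31d) ✓; Feb starts Sun (28d); Mar starts Sun (31d); Apr starts Wed (30d); May starts Fri (31d) ✓; Jun starts Mon (30d); Jul starts Wed (31d); Aug starts Sat (31d) ✓; Sep starts Tue (30d); Oct starts Thu (31d) ✓; Nov starts Sun (30d); Dec starts Tue (31d).
Five-Saturday months: January, May, August, October → 4.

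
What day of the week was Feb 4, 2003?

January 1, 2003 is a Wednesday.
February 4 is day 35 of the year, i.e. 34 days after Jan 1.
34 mod 7 = 6, so advance 6 weekdays from Wednesday: Tuesday.

Tuesday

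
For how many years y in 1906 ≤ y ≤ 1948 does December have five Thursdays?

18

December has 31 days; it has five Thursdays when Thursday falls among the first (month-length − 28) days — i.e. when December 1 is one of Thursday/Wednesday/Tuesday.
December 1 by year: 1906:Sat 1907:Sun 1908:Tue✓ 1909:Wed✓ 1910:Thu✓ 1911:Fri 1912:Sun 1913:Mon 1914:Tue✓ 1915:Wed✓ 1916:Fri 1917:Sat 1918:Sun 1919:Mon 1920:Wed✓ …(13 more)… 1934:Sat 1935:Sun 1936:Tue✓ 1937:Wed✓ 1938:Thu✓ 1939:Fri 1940:Sun 1941:Mon 1942:Tue✓ 1943:Wed✓ 1944:Fri 1945:Sat 1946:Sun 1947:Mon 1948:Wed✓
Years with five Thursdays: 1908, 1909, 1910, 1914, 1915, 1920, 1921, 1925, 1926, 1927, 1931, 1932, 1936, 1937, 1938, 1942, 1943, 1948 → 18.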